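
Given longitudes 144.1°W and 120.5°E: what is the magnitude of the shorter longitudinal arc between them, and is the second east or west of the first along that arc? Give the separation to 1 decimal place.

95.4° west

Raw difference: 120.5 − -144.1 = 264.6°.
Normalise into (−180°, 180°]: 264.6° − 360° = -95.4°.
Negative ⇒ the second point lies to the west; separation 95.4°.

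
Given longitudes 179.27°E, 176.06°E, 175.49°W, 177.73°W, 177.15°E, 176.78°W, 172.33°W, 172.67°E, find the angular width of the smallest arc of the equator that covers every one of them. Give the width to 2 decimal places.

15.00°

Sort the longitudes: -177.73°, -176.78°, -175.49°, -172.33°, +172.67°, +176.06°, +177.15°, +179.27°.
Eastward gaps between consecutive values (wrapping around): 0.95°, 1.29°, 3.16°, 345.00°, 3.39°, 1.09°, 2.12°, 3.00°.
Largest gap = 345.00° ⇒ minimal covering band is its complement: 360° − 345.00° = 15.00°.
Band runs from +172.67° eastward to -172.33°, crossing the antimeridian.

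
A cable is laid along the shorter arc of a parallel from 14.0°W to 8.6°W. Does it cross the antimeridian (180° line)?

Signed shortest Δλ = ((-8.6 − -14.0 + 180) mod 360) − 180 = 5.4°.
Going east by 5.4° from -14.0° reaches -8.6° without touching 180°.

No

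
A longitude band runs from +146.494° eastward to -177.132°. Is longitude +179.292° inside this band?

Yes

Band width going east from +146.494° to -177.132°: ((-177.132 − 146.494) mod 360) = 36.374°.
Offset of +179.292° east of the west edge: ((179.292 − 146.494) mod 360) = 32.798°.
32.798° ≤ 36.374° ⇒ inside.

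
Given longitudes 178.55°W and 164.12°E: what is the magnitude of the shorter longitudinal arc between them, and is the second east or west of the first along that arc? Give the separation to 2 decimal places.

Raw difference: 164.12 − -178.55 = 342.67°.
Normalise into (−180°, 180°]: 342.67° − 360° = -17.33°.
Negative ⇒ the second point lies to the west; separation 17.33°.

17.33° west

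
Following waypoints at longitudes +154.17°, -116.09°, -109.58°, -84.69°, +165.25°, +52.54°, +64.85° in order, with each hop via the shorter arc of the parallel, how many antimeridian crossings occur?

2

Leg 1: +154.17° → -116.09°, shortest Δλ = 89.74° (east) — crosses 180°.
Leg 2: -116.09° → -109.58°, shortest Δλ = 6.51° (east) — does not cross 180°.
Leg 3: -109.58° → -84.69°, shortest Δλ = 24.89° (east) — does not cross 180°.
Leg 4: -84.69° → +165.25°, shortest Δλ = -110.06° (west) — crosses 180°.
Leg 5: +165.25° → +52.54°, shortest Δλ = -112.71° (west) — does not cross 180°.
Leg 6: +52.54° → +64.85°, shortest Δλ = 12.31° (east) — does not cross 180°.
Total crossings: 2.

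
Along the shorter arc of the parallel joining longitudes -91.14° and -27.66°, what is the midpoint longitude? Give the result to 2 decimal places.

-59.40°

Signed shortest Δλ from -91.14° to -27.66° is +63.48°.
Midpoint longitude = -91.14° + (+63.48°)/2 = -91.14° + 31.74° = -59.40°.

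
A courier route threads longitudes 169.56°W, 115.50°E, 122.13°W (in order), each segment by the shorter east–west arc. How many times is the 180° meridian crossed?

2

Leg 1: -169.56° → +115.50°, shortest Δλ = -74.94° (west) — crosses 180°.
Leg 2: +115.50° → -122.13°, shortest Δλ = 122.37° (east) — crosses 180°.
Total crossings: 2.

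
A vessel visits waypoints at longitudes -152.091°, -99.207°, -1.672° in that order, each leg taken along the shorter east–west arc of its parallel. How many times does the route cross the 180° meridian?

0

Leg 1: -152.091° → -99.207°, shortest Δλ = 52.884° (east) — does not cross 180°.
Leg 2: -99.207° → -1.672°, shortest Δλ = 97.535° (east) — does not cross 180°.
Total crossings: 0.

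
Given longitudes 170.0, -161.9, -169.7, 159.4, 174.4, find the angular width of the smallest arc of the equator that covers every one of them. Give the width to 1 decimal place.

Sort the longitudes: -169.7°, -161.9°, +159.4°, +170.0°, +174.4°.
Eastward gaps between consecutive values (wrapping around): 7.8°, 321.3°, 10.6°, 4.4°, 15.9°.
Largest gap = 321.3° ⇒ minimal covering band is its complement: 360° − 321.3° = 38.7°.
Band runs from +159.4° eastward to -161.9°, crossing the antimeridian.

38.7°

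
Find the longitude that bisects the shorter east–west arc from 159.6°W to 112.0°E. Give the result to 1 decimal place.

Signed shortest Δλ from -159.6° to +112.0° is -88.4°.
Midpoint longitude = -159.6° + (-88.4°)/2 = -159.6° − 44.2° = -203.8°.
Normalise into (−180°, 180°]: +156.2°.
(The naïve average (-159.6 + +112.0)/2 = -23.8° is on the wrong side of the globe.)

156.2°E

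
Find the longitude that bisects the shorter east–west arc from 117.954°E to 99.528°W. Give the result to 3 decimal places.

Signed shortest Δλ from +117.954° to -99.528° is +142.518°.
Midpoint longitude = +117.954° + (+142.518°)/2 = +117.954° + 71.259° = +189.213°.
Normalise into (−180°, 180°]: -170.787°.
(The naïve average (+117.954 + -99.528)/2 = 9.213° is on the wrong side of the globe.)

170.787°W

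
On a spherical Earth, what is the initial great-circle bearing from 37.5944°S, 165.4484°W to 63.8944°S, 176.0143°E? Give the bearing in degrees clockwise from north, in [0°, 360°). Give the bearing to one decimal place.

Δλ = 176.0143 − -165.4484 = 341.4627°; wrapped into (−180°, 180°]: -18.5373°.
θ = atan2( sin Δλ · cos φ₂ , cos φ₁ · sin φ₂ − sin φ₁ · cos φ₂ · cos Δλ )
  = atan2(-0.13989, -0.45700) = -162.980° → normalised to [0°, 360°): 197.020°.

197.0°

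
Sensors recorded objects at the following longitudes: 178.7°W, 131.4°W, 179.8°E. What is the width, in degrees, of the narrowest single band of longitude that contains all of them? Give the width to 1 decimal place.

Sort the longitudes: -178.7°, -131.4°, +179.8°.
Eastward gaps between consecutive values (wrapping around): 47.3°, 311.2°, 1.5°.
Largest gap = 311.2° ⇒ minimal covering band is its complement: 360° − 311.2° = 48.8°.
Band runs from +179.8° eastward to -131.4°, crossing the antimeridian.

48.8°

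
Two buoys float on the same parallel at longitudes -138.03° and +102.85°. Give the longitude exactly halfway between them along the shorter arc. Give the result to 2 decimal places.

Signed shortest Δλ from -138.03° to +102.85° is -119.12°.
Midpoint longitude = -138.03° + (-119.12°)/2 = -138.03° − 59.56° = -197.59°.
Normalise into (−180°, 180°]: +162.41°.
(The naïve average (-138.03 + +102.85)/2 = -17.59° is on the wrong side of the globe.)

+162.41°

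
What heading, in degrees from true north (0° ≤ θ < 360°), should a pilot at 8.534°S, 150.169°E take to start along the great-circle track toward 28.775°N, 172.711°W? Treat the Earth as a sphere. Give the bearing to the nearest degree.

Δλ = -172.711 − 150.169 = -322.880°; wrapped into (−180°, 180°]: 37.120°.
θ = atan2( sin Δλ · cos φ₂ , cos φ₁ · sin φ₂ − sin φ₁ · cos φ₂ · cos Δλ )
  = atan2(0.52897, 0.57976) = 42.377° → normalised to [0°, 360°): 42.377°.

42°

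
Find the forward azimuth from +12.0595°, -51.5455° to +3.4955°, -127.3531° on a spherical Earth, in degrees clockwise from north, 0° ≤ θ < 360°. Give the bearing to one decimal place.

Δλ = -127.3531 − -51.5455 = -75.8076°.
θ = atan2( sin Δλ · cos φ₂ , cos φ₁ · sin φ₂ − sin φ₁ · cos φ₂ · cos Δλ )
  = atan2(-0.96767, 0.00850) = -89.497° → normalised to [0°, 360°): 270.503°.

270.5°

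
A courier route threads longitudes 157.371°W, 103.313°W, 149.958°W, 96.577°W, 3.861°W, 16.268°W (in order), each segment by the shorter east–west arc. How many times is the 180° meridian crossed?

Leg 1: -157.371° → -103.313°, shortest Δλ = 54.058° (east) — does not cross 180°.
Leg 2: -103.313° → -149.958°, shortest Δλ = -46.645° (west) — does not cross 180°.
Leg 3: -149.958° → -96.577°, shortest Δλ = 53.381° (east) — does not cross 180°.
Leg 4: -96.577° → -3.861°, shortest Δλ = 92.716° (east) — does not cross 180°.
Leg 5: -3.861° → -16.268°, shortest Δλ = -12.407° (west) — does not cross 180°.
Total crossings: 0.

0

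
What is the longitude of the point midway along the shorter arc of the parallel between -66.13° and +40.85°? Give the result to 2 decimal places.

Signed shortest Δλ from -66.13° to +40.85° is +106.98°.
Midpoint longitude = -66.13° + (+106.98°)/2 = -66.13° + 53.49° = -12.64°.

-12.64°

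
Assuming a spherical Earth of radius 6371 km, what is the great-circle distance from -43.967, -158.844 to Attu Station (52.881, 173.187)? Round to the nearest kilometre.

Δλ = 173.187 − -158.844 = 332.031°; wrapped into (−180°, 180°]: -27.969°.
Δφ = 52.881 − -43.967 = 96.848°.
a = sin²(Δφ/2) + cos φ₁ · cos φ₂ · sin²(Δλ/2) = 0.584983.
c = 2·atan2(√a, √(1−a)) = 1.74159 rad → d = 6371·c ≈ 11095.68 km.

11096 km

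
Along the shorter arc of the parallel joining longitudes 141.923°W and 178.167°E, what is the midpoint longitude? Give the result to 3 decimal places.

161.878°W

Signed shortest Δλ from -141.923° to +178.167° is -39.910°.
Midpoint longitude = -141.923° + (-39.910°)/2 = -141.923° − 19.955° = -161.878°.
(The naïve average (-141.923 + +178.167)/2 = 18.122° is on the wrong side of the globe.)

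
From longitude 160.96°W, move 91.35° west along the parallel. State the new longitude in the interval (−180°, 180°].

Start at -160.96°; shift −91.35° → -252.31°.
-252.31° lies outside (−180°, 180°]; add 360° → +107.69°.

107.69°E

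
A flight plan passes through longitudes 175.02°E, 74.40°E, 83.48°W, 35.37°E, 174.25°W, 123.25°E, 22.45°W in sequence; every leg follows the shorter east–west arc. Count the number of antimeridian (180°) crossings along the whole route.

2

Leg 1: +175.02° → +74.40°, shortest Δλ = -100.62° (west) — does not cross 180°.
Leg 2: +74.40° → -83.48°, shortest Δλ = -157.88° (west) — does not cross 180°.
Leg 3: -83.48° → +35.37°, shortest Δλ = 118.85° (east) — does not cross 180°.
Leg 4: +35.37° → -174.25°, shortest Δλ = 150.38° (east) — crosses 180°.
Leg 5: -174.25° → +123.25°, shortest Δλ = -62.5° (west) — crosses 180°.
Leg 6: +123.25° → -22.45°, shortest Δλ = -145.7° (west) — does not cross 180°.
Total crossings: 2.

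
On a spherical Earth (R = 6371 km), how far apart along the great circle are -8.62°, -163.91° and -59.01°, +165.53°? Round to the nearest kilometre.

6168 km

Δλ = 165.53 − -163.91 = 329.44°; wrapped into (−180°, 180°]: -30.56°.
Δφ = -59.01 − -8.62 = -50.39°.
a = sin²(Δφ/2) + cos φ₁ · cos φ₂ · sin²(Δλ/2) = 0.216577.
c = 2·atan2(√a, √(1−a)) = 0.96812 rad → d = 6371·c ≈ 6167.91 km.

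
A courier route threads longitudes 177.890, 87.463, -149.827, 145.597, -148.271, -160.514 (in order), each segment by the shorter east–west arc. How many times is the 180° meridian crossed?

Leg 1: +177.890° → +87.463°, shortest Δλ = -90.427° (west) — does not cross 180°.
Leg 2: +87.463° → -149.827°, shortest Δλ = 122.71° (east) — crosses 180°.
Leg 3: -149.827° → +145.597°, shortest Δλ = -64.576° (west) — crosses 180°.
Leg 4: +145.597° → -148.271°, shortest Δλ = 66.132° (east) — crosses 180°.
Leg 5: -148.271° → -160.514°, shortest Δλ = -12.243° (west) — does not cross 180°.
Total crossings: 3.

3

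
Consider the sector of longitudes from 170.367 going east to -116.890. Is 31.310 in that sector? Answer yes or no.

Band width going east from +170.367° to -116.890°: ((-116.890 − 170.367) mod 360) = 72.743°.
Offset of +31.310° east of the west edge: ((31.310 − 170.367) mod 360) = 220.943°.
220.943° > 72.743° ⇒ outside.

No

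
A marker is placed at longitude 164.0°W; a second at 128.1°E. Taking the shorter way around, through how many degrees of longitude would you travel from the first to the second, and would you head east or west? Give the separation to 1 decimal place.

67.9° west

Raw difference: 128.1 − -164.0 = 292.1°.
Normalise into (−180°, 180°]: 292.1° − 360° = -67.9°.
Negative ⇒ the second point lies to the west; separation 67.9°.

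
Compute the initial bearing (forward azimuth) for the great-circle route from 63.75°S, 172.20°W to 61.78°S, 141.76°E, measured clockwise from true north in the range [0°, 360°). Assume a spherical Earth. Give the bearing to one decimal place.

254.4°

Δλ = 141.76 − -172.20 = 313.96°; wrapped into (−180°, 180°]: -46.04°.
θ = atan2( sin Δλ · cos φ₂ , cos φ₁ · sin φ₂ − sin φ₁ · cos φ₂ · cos Δλ )
  = atan2(-0.34038, -0.09533) = -105.646° → normalised to [0°, 360°): 254.354°.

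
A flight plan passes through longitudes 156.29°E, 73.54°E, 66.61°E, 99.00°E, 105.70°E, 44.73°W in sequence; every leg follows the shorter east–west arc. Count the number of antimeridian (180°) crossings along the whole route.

Leg 1: +156.29° → +73.54°, shortest Δλ = -82.75° (west) — does not cross 180°.
Leg 2: +73.54° → +66.61°, shortest Δλ = -6.93° (west) — does not cross 180°.
Leg 3: +66.61° → +99.00°, shortest Δλ = 32.39° (east) — does not cross 180°.
Leg 4: +99.00° → +105.70°, shortest Δλ = 6.7° (east) — does not cross 180°.
Leg 5: +105.70° → -44.73°, shortest Δλ = -150.43° (west) — does not cross 180°.
Total crossings: 0.

0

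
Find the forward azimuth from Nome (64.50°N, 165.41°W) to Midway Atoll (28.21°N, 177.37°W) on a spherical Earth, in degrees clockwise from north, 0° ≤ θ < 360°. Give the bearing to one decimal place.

Δλ = -177.37 − -165.41 = -11.96°.
θ = atan2( sin Δλ · cos φ₂ , cos φ₁ · sin φ₂ − sin φ₁ · cos φ₂ · cos Δλ )
  = atan2(-0.18261, -0.57461) = -162.369° → normalised to [0°, 360°): 197.631°.

197.6°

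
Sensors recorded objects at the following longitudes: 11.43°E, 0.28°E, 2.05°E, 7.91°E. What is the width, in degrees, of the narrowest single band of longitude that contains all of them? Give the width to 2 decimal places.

11.15°

Sort the longitudes: +0.28°, +2.05°, +7.91°, +11.43°.
Eastward gaps between consecutive values (wrapping around): 1.77°, 5.86°, 3.52°, 348.85°.
Largest gap = 348.85° ⇒ minimal covering band is its complement: 360° − 348.85° = 11.15°.
Band runs from +0.28° eastward to +11.43°.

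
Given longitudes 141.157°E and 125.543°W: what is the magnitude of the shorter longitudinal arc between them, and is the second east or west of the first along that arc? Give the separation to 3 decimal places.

93.300° east

Raw difference: -125.543 − 141.157 = -266.7°.
Normalise into (−180°, 180°]: -266.7° + 360° = 93.3°.
Positive ⇒ the second point lies to the east; separation 93.300°.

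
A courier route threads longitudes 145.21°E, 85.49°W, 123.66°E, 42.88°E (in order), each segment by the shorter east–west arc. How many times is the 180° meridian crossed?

Leg 1: +145.21° → -85.49°, shortest Δλ = 129.3° (east) — crosses 180°.
Leg 2: -85.49° → +123.66°, shortest Δλ = -150.85° (west) — crosses 180°.
Leg 3: +123.66° → +42.88°, shortest Δλ = -80.78° (west) — does not cross 180°.
Total crossings: 2.

2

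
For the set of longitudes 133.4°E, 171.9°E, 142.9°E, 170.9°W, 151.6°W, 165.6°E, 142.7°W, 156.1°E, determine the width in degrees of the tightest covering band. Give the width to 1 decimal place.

83.9°

Sort the longitudes: -170.9°, -151.6°, -142.7°, +133.4°, +142.9°, +156.1°, +165.6°, +171.9°.
Eastward gaps between consecutive values (wrapping around): 19.3°, 8.9°, 276.1°, 9.5°, 13.2°, 9.5°, 6.3°, 17.2°.
Largest gap = 276.1° ⇒ minimal covering band is its complement: 360° − 276.1° = 83.9°.
Band runs from +133.4° eastward to -142.7°, crossing the antimeridian.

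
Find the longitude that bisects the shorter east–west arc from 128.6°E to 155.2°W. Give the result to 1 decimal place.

Signed shortest Δλ from +128.6° to -155.2° is +76.2°.
Midpoint longitude = +128.6° + (+76.2°)/2 = +128.6° + 38.1° = +166.7°.
(The naïve average (+128.6 + -155.2)/2 = -13.3° is on the wrong side of the globe.)

166.7°E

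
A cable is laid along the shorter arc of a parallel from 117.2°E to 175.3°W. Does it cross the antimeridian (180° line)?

Naïve |-175.3 − 117.2| = 292.5° > 180°, so the shorter arc goes the other way round — across 180°.
Signed shortest Δλ = ((-175.3 − 117.2 + 180) mod 360) − 180 = 67.5°.
Going east by 67.5° from +117.2° passes through 180° before reaching -175.3°.

Yes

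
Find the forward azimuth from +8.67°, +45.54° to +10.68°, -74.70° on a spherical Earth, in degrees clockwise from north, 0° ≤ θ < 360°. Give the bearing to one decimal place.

Δλ = -74.70 − 45.54 = -120.24°.
θ = atan2( sin Δλ · cos φ₂ , cos φ₁ · sin φ₂ − sin φ₁ · cos φ₂ · cos Δλ )
  = atan2(-0.84896, 0.25781) = -73.108° → normalised to [0°, 360°): 286.892°.

286.9°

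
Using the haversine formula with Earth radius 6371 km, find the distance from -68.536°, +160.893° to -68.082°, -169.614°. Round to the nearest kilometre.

1202 km

Δλ = -169.614 − 160.893 = -330.507°; wrapped into (−180°, 180°]: 29.493°.
Δφ = -68.082 − -68.536 = 0.454°.
a = sin²(Δφ/2) + cos φ₁ · cos φ₂ · sin²(Δλ/2) = 0.008866.
c = 2·atan2(√a, √(1−a)) = 0.18859 rad → d = 6371·c ≈ 1201.53 km.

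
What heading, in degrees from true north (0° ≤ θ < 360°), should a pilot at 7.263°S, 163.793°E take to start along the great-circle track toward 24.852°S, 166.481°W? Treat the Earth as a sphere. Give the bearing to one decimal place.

125.2°

Δλ = -166.481 − 163.793 = -330.274°; wrapped into (−180°, 180°]: 29.726°.
θ = atan2( sin Δλ · cos φ₂ , cos φ₁ · sin φ₂ − sin φ₁ · cos φ₂ · cos Δλ )
  = atan2(0.44994, -0.31728) = 125.191° → normalised to [0°, 360°): 125.191°.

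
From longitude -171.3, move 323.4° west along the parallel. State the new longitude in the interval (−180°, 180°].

-134.7°

Start at -171.3°; shift −323.4° → -494.7°.
-494.7° lies outside (−180°, 180°]; add 360° → -134.7°.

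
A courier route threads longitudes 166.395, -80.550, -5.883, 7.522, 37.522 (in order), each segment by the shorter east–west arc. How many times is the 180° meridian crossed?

Leg 1: +166.395° → -80.550°, shortest Δλ = 113.055° (east) — crosses 180°.
Leg 2: -80.550° → -5.883°, shortest Δλ = 74.667° (east) — does not cross 180°.
Leg 3: -5.883° → +7.522°, shortest Δλ = 13.405° (east) — does not cross 180°.
Leg 4: +7.522° → +37.522°, shortest Δλ = 30.0° (east) — does not cross 180°.
Total crossings: 1.

1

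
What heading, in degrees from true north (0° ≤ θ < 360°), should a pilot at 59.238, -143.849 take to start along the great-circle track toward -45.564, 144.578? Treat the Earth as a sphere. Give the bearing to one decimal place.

Δλ = 144.578 − -143.849 = 288.427°; wrapped into (−180°, 180°]: -71.573°.
θ = atan2( sin Δλ · cos φ₂ , cos φ₁ · sin φ₂ − sin φ₁ · cos φ₂ · cos Δλ )
  = atan2(-0.66422, -0.55537) = -129.900° → normalised to [0°, 360°): 230.100°.

230.1°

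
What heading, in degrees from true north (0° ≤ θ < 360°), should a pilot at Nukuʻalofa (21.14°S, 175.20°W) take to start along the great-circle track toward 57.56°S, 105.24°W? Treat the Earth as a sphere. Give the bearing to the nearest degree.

145°

Δλ = -105.24 − -175.20 = 69.96°.
θ = atan2( sin Δλ · cos φ₂ , cos φ₁ · sin φ₂ − sin φ₁ · cos φ₂ · cos Δλ )
  = atan2(0.50394, -0.72086) = 145.044° → normalised to [0°, 360°): 145.044°.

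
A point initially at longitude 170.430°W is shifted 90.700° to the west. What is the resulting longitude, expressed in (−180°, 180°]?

Start at -170.430°; shift −90.700° → -261.130°.
-261.130° lies outside (−180°, 180°]; add 360° → +98.870°.

98.870°E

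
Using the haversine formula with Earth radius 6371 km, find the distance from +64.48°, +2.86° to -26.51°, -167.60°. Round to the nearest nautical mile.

8498 nmi

Δλ = -167.60 − 2.86 = -170.46°.
Δφ = -26.51 − 64.48 = -90.99°.
a = sin²(Δφ/2) + cos φ₁ · cos φ₂ · sin²(Δλ/2) = 0.891501.
c = 2·atan2(√a, √(1−a)) = 2.47027 rad → d = 6371·c ≈ 15738.11 km ≈ 8497.90 nmi.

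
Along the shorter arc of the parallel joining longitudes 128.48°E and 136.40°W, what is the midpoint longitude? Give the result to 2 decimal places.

Signed shortest Δλ from +128.48° to -136.40° is +95.12°.
Midpoint longitude = +128.48° + (+95.12°)/2 = +128.48° + 47.56° = +176.04°.
(The naïve average (+128.48 + -136.40)/2 = -3.96° is on the wrong side of the globe.)

176.04°E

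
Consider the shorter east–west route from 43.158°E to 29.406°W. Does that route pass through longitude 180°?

Signed shortest Δλ = ((-29.406 − 43.158 + 180) mod 360) − 180 = -72.564°.
Going west by 72.564° from +43.158° reaches -29.406° without touching 180°.

No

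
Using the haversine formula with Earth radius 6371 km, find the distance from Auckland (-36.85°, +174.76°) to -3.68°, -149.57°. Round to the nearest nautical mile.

2797 nmi

Δλ = -149.57 − 174.76 = -324.33°; wrapped into (−180°, 180°]: 35.67°.
Δφ = -3.68 − -36.85 = 33.17°.
a = sin²(Δφ/2) + cos φ₁ · cos φ₂ · sin²(Δλ/2) = 0.156384.
c = 2·atan2(√a, √(1−a)) = 0.81312 rad → d = 6371·c ≈ 5180.41 km ≈ 2797.20 nmi.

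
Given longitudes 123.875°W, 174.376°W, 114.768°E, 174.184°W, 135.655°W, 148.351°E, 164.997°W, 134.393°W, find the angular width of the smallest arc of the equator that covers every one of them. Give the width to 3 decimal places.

Sort the longitudes: -174.376°, -174.184°, -164.997°, -135.655°, -134.393°, -123.875°, +114.768°, +148.351°.
Eastward gaps between consecutive values (wrapping around): 0.192°, 9.187°, 29.342°, 1.262°, 10.518°, 238.643°, 33.583°, 37.273°.
Largest gap = 238.643° ⇒ minimal covering band is its complement: 360° − 238.643° = 121.357°.
Band runs from +114.768° eastward to -123.875°, crossing the antimeridian.

121.357°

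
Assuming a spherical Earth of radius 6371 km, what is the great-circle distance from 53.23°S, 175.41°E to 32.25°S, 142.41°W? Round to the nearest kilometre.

4072 km

Δλ = -142.41 − 175.41 = -317.82°; wrapped into (−180°, 180°]: 42.18°.
Δφ = -32.25 − -53.23 = 20.98°.
a = sin²(Δφ/2) + cos φ₁ · cos φ₂ · sin²(Δλ/2) = 0.098698.
c = 2·atan2(√a, √(1−a)) = 0.63915 rad → d = 6371·c ≈ 4072.01 km.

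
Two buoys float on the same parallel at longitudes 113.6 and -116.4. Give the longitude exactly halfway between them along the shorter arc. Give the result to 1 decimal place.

Signed shortest Δλ from +113.6° to -116.4° is +130.0°.
Midpoint longitude = +113.6° + (+130.0°)/2 = +113.6° + 65.0° = +178.6°.
(The naïve average (+113.6 + -116.4)/2 = -1.4° is on the wrong side of the globe.)

+178.6°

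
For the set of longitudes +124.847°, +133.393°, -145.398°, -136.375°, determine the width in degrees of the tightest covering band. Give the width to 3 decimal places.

Sort the longitudes: -145.398°, -136.375°, +124.847°, +133.393°.
Eastward gaps between consecutive values (wrapping around): 9.023°, 261.222°, 8.546°, 81.209°.
Largest gap = 261.222° ⇒ minimal covering band is its complement: 360° − 261.222° = 98.778°.
Band runs from +124.847° eastward to -136.375°, crossing the antimeridian.

98.778°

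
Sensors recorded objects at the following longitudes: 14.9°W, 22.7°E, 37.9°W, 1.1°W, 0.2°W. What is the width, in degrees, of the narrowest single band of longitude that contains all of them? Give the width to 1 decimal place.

Sort the longitudes: -37.9°, -14.9°, -1.1°, -0.2°, +22.7°.
Eastward gaps between consecutive values (wrapping around): 23.0°, 13.8°, 0.9°, 22.9°, 299.4°.
Largest gap = 299.4° ⇒ minimal covering band is its complement: 360° − 299.4° = 60.6°.
Band runs from -37.9° eastward to +22.7°.

60.6°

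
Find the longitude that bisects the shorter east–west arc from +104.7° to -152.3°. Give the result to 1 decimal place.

Signed shortest Δλ from +104.7° to -152.3° is +103.0°.
Midpoint longitude = +104.7° + (+103.0°)/2 = +104.7° + 51.5° = +156.2°.
(The naïve average (+104.7 + -152.3)/2 = -23.8° is on the wrong side of the globe.)

+156.2°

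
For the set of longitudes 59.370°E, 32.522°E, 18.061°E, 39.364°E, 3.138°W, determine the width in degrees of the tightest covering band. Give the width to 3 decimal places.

Sort the longitudes: -3.138°, +18.061°, +32.522°, +39.364°, +59.370°.
Eastward gaps between consecutive values (wrapping around): 21.199°, 14.461°, 6.842°, 20.006°, 297.492°.
Largest gap = 297.492° ⇒ minimal covering band is its complement: 360° − 297.492° = 62.508°.
Band runs from -3.138° eastward to +59.370°.

62.508°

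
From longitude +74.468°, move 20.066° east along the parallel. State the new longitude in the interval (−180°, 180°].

Start at +74.468°; shift +20.066° → +94.534°.
+94.534° already lies in (−180°, 180°].

+94.534°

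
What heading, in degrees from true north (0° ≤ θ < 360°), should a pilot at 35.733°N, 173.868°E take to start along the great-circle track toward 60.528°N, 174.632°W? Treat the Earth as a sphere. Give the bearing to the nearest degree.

13°

Δλ = -174.632 − 173.868 = -348.500°; wrapped into (−180°, 180°]: 11.500°.
θ = atan2( sin Δλ · cos φ₂ , cos φ₁ · sin φ₂ − sin φ₁ · cos φ₂ · cos Δλ )
  = atan2(0.09809, 0.42514) = 12.992° → normalised to [0°, 360°): 12.992°.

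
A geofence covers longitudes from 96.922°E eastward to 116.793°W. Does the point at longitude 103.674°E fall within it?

Band width going east from +96.922° to -116.793°: ((-116.793 − 96.922) mod 360) = 146.285°.
Offset of +103.674° east of the west edge: ((103.674 − 96.922) mod 360) = 6.752°.
6.752° ≤ 146.285° ⇒ inside.

Yes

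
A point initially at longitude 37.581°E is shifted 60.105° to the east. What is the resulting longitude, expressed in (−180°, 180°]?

Start at +37.581°; shift +60.105° → +97.686°.
+97.686° already lies in (−180°, 180°].

97.686°E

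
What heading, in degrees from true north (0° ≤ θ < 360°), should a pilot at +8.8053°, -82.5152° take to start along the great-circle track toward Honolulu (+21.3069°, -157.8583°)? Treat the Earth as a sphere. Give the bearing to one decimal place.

289.7°

Δλ = -157.8583 − -82.5152 = -75.3431°.
θ = atan2( sin Δλ · cos φ₂ , cos φ₁ · sin φ₂ − sin φ₁ · cos φ₂ · cos Δλ )
  = atan2(-0.90133, 0.32300) = -70.285° → normalised to [0°, 360°): 289.715°.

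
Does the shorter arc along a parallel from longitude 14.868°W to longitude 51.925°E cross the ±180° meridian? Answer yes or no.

Signed shortest Δλ = ((51.925 − -14.868 + 180) mod 360) − 180 = 66.793°.
Going east by 66.793° from -14.868° reaches +51.925° without touching 180°.

No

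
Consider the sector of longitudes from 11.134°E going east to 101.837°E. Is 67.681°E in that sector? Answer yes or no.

Yes

Band width going east from +11.134° to +101.837°: ((101.837 − 11.134) mod 360) = 90.703°.
Offset of +67.681° east of the west edge: ((67.681 − 11.134) mod 360) = 56.547°.
56.547° ≤ 90.703° ⇒ inside.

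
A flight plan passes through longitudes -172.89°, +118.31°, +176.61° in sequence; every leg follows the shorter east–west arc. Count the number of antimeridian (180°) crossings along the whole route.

Leg 1: -172.89° → +118.31°, shortest Δλ = -68.8° (west) — crosses 180°.
Leg 2: +118.31° → +176.61°, shortest Δλ = 58.3° (east) — does not cross 180°.
Total crossings: 1.

1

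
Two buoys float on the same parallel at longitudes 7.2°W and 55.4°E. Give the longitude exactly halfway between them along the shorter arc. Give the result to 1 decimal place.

Signed shortest Δλ from -7.2° to +55.4° is +62.6°.
Midpoint longitude = -7.2° + (+62.6°)/2 = -7.2° + 31.3° = +24.1°.

24.1°E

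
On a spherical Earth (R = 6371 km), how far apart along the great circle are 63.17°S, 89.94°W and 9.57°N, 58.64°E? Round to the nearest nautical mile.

Δλ = 58.64 − -89.94 = 148.58°.
Δφ = 9.57 − -63.17 = 72.74°.
a = sin²(Δφ/2) + cos φ₁ · cos φ₂ · sin²(Δλ/2) = 0.764079.
c = 2·atan2(√a, √(1−a)) = 2.12723 rad → d = 6371·c ≈ 13552.56 km ≈ 7317.80 nmi.

7318 nmi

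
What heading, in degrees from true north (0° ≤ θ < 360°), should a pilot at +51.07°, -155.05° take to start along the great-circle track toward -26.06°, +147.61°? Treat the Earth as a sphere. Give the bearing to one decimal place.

229.2°

Δλ = 147.61 − -155.05 = 302.66°; wrapped into (−180°, 180°]: -57.34°.
θ = atan2( sin Δλ · cos φ₂ , cos φ₁ · sin φ₂ − sin φ₁ · cos φ₂ · cos Δλ )
  = atan2(-0.75630, -0.65317) = -130.815° → normalised to [0°, 360°): 229.185°.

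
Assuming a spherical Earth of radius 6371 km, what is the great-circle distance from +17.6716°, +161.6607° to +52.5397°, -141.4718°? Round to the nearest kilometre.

Δλ = -141.4718 − 161.6607 = -303.1325°; wrapped into (−180°, 180°]: 56.8675°.
Δφ = 52.5397 − 17.6716 = 34.8681°.
a = sin²(Δφ/2) + cos φ₁ · cos φ₂ · sin²(Δλ/2) = 0.221147.
c = 2·atan2(√a, √(1−a)) = 0.97918 rad → d = 6371·c ≈ 6238.33 km.

6238 km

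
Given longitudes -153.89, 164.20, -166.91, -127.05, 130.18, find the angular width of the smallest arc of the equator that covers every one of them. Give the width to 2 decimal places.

102.77°

Sort the longitudes: -166.91°, -153.89°, -127.05°, +130.18°, +164.20°.
Eastward gaps between consecutive values (wrapping around): 13.02°, 26.84°, 257.23°, 34.02°, 28.89°.
Largest gap = 257.23° ⇒ minimal covering band is its complement: 360° − 257.23° = 102.77°.
Band runs from +130.18° eastward to -127.05°, crossing the antimeridian.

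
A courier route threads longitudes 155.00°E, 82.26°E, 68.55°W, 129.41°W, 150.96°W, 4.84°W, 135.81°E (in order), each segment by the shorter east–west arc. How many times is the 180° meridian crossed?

0

Leg 1: +155.00° → +82.26°, shortest Δλ = -72.74° (west) — does not cross 180°.
Leg 2: +82.26° → -68.55°, shortest Δλ = -150.81° (west) — does not cross 180°.
Leg 3: -68.55° → -129.41°, shortest Δλ = -60.86° (west) — does not cross 180°.
Leg 4: -129.41° → -150.96°, shortest Δλ = -21.55° (west) — does not cross 180°.
Leg 5: -150.96° → -4.84°, shortest Δλ = 146.12° (east) — does not cross 180°.
Leg 6: -4.84° → +135.81°, shortest Δλ = 140.65° (east) — does not cross 180°.
Total crossings: 0.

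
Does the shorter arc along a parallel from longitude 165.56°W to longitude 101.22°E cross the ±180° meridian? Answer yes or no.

Naïve |101.22 − -165.56| = 266.78° > 180°, so the shorter arc goes the other way round — across 180°.
Signed shortest Δλ = ((101.22 − -165.56 + 180) mod 360) − 180 = -93.22°.
Going west by 93.22° from -165.56° passes through 180° before reaching +101.22°.

Yes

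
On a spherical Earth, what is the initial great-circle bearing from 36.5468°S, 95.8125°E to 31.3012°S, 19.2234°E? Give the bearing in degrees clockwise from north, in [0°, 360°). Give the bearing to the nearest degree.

250°

Δλ = 19.2234 − 95.8125 = -76.5891°.
θ = atan2( sin Δλ · cos φ₂ , cos φ₁ · sin φ₂ − sin φ₁ · cos φ₂ · cos Δλ )
  = atan2(-0.83115, -0.29937) = -109.809° → normalised to [0°, 360°): 250.191°.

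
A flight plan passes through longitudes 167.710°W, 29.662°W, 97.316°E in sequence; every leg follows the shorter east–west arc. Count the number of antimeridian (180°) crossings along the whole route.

Leg 1: -167.710° → -29.662°, shortest Δλ = 138.048° (east) — does not cross 180°.
Leg 2: -29.662° → +97.316°, shortest Δλ = 126.978° (east) — does not cross 180°.
Total crossings: 0.

0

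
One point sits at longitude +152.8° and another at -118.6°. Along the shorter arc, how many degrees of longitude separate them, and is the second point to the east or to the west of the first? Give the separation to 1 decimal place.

Raw difference: -118.6 − 152.8 = -271.4°.
Normalise into (−180°, 180°]: -271.4° + 360° = 88.6°.
Positive ⇒ the second point lies to the east; separation 88.6°.

88.6° east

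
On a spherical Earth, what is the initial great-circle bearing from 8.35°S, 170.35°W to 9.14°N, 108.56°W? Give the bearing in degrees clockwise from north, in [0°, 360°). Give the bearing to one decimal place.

Δλ = -108.56 − -170.35 = 61.79°.
θ = atan2( sin Δλ · cos φ₂ , cos φ₁ · sin φ₂ − sin φ₁ · cos φ₂ · cos Δλ )
  = atan2(0.87003, 0.22494) = 75.504° → normalised to [0°, 360°): 75.504°.

75.5°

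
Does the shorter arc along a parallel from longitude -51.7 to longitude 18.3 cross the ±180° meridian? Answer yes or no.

No

Signed shortest Δλ = ((18.3 − -51.7 + 180) mod 360) − 180 = 70.0°.
Going east by 70.0° from -51.7° reaches +18.3° without touching 180°.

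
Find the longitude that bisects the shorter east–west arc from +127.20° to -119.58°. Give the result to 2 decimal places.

Signed shortest Δλ from +127.20° to -119.58° is +113.22°.
Midpoint longitude = +127.20° + (+113.22°)/2 = +127.20° + 56.61° = +183.81°.
Normalise into (−180°, 180°]: -176.19°.
(The naïve average (+127.20 + -119.58)/2 = 3.81° is on the wrong side of the globe.)

-176.19°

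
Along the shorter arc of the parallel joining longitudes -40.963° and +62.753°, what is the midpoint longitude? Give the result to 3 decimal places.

Signed shortest Δλ from -40.963° to +62.753° is +103.716°.
Midpoint longitude = -40.963° + (+103.716°)/2 = -40.963° + 51.858° = +10.895°.

+10.895°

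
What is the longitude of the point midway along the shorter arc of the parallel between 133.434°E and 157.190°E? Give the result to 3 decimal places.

145.312°E

Signed shortest Δλ from +133.434° to +157.190° is +23.756°.
Midpoint longitude = +133.434° + (+23.756°)/2 = +133.434° + 11.878° = +145.312°.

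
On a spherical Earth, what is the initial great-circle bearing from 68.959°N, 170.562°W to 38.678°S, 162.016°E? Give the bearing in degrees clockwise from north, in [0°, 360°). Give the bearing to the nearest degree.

Δλ = 162.016 − -170.562 = 332.578°; wrapped into (−180°, 180°]: -27.422°.
θ = atan2( sin Δλ · cos φ₂ , cos φ₁ · sin φ₂ − sin φ₁ · cos φ₂ · cos Δλ )
  = atan2(-0.35953, -0.87113) = -157.573° → normalised to [0°, 360°): 202.427°.

202°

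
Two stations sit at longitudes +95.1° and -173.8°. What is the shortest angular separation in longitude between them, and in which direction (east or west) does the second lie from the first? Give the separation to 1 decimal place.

91.1° east

Raw difference: -173.8 − 95.1 = -268.9°.
Normalise into (−180°, 180°]: -268.9° + 360° = 91.1°.
Positive ⇒ the second point lies to the east; separation 91.1°.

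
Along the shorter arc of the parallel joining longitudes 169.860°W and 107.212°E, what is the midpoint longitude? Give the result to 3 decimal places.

148.676°E

Signed shortest Δλ from -169.860° to +107.212° is -82.928°.
Midpoint longitude = -169.860° + (-82.928°)/2 = -169.860° − 41.464° = -211.324°.
Normalise into (−180°, 180°]: +148.676°.
(The naïve average (-169.860 + +107.212)/2 = -31.324° is on the wrong side of the globe.)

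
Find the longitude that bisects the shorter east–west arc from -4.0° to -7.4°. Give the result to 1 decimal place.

-5.7°

Signed shortest Δλ from -4.0° to -7.4° is -3.4°.
Midpoint longitude = -4.0° + (-3.4°)/2 = -4.0° − 1.7° = -5.7°.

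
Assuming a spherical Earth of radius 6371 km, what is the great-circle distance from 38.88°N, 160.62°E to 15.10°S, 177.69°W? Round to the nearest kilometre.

Δλ = -177.69 − 160.62 = -338.31°; wrapped into (−180°, 180°]: 21.69°.
Δφ = -15.10 − 38.88 = -53.98°.
a = sin²(Δφ/2) + cos φ₁ · cos φ₂ · sin²(Δλ/2) = 0.232573.
c = 2·atan2(√a, √(1−a)) = 1.00646 rad → d = 6371·c ≈ 6412.17 km.

6412 km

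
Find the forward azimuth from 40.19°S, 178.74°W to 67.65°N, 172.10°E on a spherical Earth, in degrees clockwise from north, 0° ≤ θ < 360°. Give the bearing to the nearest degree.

356°

Δλ = 172.10 − -178.74 = 350.84°; wrapped into (−180°, 180°]: -9.16°.
θ = atan2( sin Δλ · cos φ₂ , cos φ₁ · sin φ₂ − sin φ₁ · cos φ₂ · cos Δλ )
  = atan2(-0.06053, 0.94879) = -3.651° → normalised to [0°, 360°): 356.349°.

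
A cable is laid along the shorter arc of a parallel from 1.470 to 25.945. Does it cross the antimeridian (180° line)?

No

Signed shortest Δλ = ((25.945 − 1.470 + 180) mod 360) − 180 = 24.475°.
Going east by 24.475° from +1.470° reaches +25.945° without touching 180°.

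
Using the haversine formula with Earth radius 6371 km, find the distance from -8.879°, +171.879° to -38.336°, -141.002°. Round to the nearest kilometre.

Δλ = -141.002 − 171.879 = -312.881°; wrapped into (−180°, 180°]: 47.119°.
Δφ = -38.336 − -8.879 = -29.457°.
a = sin²(Δφ/2) + cos φ₁ · cos φ₂ · sin²(Δλ/2) = 0.188450.
c = 2·atan2(√a, √(1−a)) = 0.89810 rad → d = 6371·c ≈ 5721.78 km.

5722 km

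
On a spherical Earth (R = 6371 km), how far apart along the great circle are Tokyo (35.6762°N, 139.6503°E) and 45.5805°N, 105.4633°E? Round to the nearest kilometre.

3060 km

Δλ = 105.4633 − 139.6503 = -34.1870°.
Δφ = 45.5805 − 35.6762 = 9.9043°.
a = sin²(Δφ/2) + cos φ₁ · cos φ₂ · sin²(Δλ/2) = 0.056572.
c = 2·atan2(√a, √(1−a)) = 0.48030 rad → d = 6371·c ≈ 3060.01 km.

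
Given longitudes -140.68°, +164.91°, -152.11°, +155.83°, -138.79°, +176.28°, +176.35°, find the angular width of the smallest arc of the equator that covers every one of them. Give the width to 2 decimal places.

65.38°

Sort the longitudes: -152.11°, -140.68°, -138.79°, +155.83°, +164.91°, +176.28°, +176.35°.
Eastward gaps between consecutive values (wrapping around): 11.43°, 1.89°, 294.62°, 9.08°, 11.37°, 0.07°, 31.54°.
Largest gap = 294.62° ⇒ minimal covering band is its complement: 360° − 294.62° = 65.38°.
Band runs from +155.83° eastward to -138.79°, crossing the antimeridian.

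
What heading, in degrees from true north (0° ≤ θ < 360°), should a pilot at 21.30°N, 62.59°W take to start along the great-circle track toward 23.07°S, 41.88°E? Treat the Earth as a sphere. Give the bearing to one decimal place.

107.5°

Δλ = 41.88 − -62.59 = 104.47°.
θ = atan2( sin Δλ · cos φ₂ , cos φ₁ · sin φ₂ − sin φ₁ · cos φ₂ · cos Δλ )
  = atan2(0.89084, -0.28158) = 107.541° → normalised to [0°, 360°): 107.541°.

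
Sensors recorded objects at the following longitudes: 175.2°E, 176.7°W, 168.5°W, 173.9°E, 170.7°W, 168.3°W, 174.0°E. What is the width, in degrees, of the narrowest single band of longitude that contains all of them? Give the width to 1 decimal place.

17.8°

Sort the longitudes: -176.7°, -170.7°, -168.5°, -168.3°, +173.9°, +174.0°, +175.2°.
Eastward gaps between consecutive values (wrapping around): 6.0°, 2.2°, 0.2°, 342.2°, 0.1°, 1.2°, 8.1°.
Largest gap = 342.2° ⇒ minimal covering band is its complement: 360° − 342.2° = 17.8°.
Band runs from +173.9° eastward to -168.3°, crossing the antimeridian.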